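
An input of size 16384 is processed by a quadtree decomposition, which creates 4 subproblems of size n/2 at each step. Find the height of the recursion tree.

For divide and conquer with division factor 2:

Problem sizes at each level:
Level 0: 16384
Level 1: 8192
Level 2: 4096
Level 3: 2048
Level 4: 1024
Level 5: 512
Level 6: 256
Level 7: 128
Level 8: 64
Level 9: 32
Level 10: 16
Level 11: 8
Level 12: 4
Level 13: 2
Level 14: 1

The root is level 0 and the size-1 base case is level 14 (the tree spans levels 0 through 14, i.e. 15 levels counting the root), so the depth is the number of divisions: log_2(16384) = 14

The recursion tree depth is log_2(16384) = 14. At each level, the problem size is divided by 2, so it takes 14 divisions to reduce to a base case of size 1. The algorithm makes 4 recursive calls at each level.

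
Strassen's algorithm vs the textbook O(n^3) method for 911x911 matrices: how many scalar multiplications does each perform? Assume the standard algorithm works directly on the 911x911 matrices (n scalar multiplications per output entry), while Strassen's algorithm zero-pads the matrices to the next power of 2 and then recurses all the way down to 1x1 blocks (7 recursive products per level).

Matrix multiplication for 911x911 matrices:

Strassen's algorithm requires power-of-2 dimensions. Pad 911x911 to 1024x1024 (next power of 2).

Standard algorithm: 911^3 = 756058031 multiplications
Strassen's algorithm: 7^(log2(1024)) = 7^10 = 282475249 multiplications
Savings: 756058031 - 282475249 = 473582782 multiplications

Standard: 756058031 multiplications (911^3). Strassen: 282475249 multiplications (7^10, after padding to 1024x1024). Strassen reduces 8 recursive multiplications to 7 at each level.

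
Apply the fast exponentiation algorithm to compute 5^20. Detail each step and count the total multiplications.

Computing 5^20 by squaring (build up from 5^1; each line after the first costs one multiplication):

5^1 = 5
5^2 = (5^1)^2 = 5^2 = 25
5^4 = (5^2)^2 = 25^2 = 625
5^5 = 5 * 5^4 = 5 * 625 = 3125
5^10 = (5^5)^2 = 3125^2 = 9765625
5^20 = (5^10)^2 = 9765625^2 = 95367431640625

Result: 95367431640625
Multiplications needed: 5 (5 lines after 5^1)

5^20 = 95367431640625. Using exponentiation by squaring, this requires 5 multiplications. The key idea: if the exponent is even, square the half-power; if odd, multiply by the base once.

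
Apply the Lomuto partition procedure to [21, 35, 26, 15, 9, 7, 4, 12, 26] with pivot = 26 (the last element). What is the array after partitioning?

Lomuto partition with pivot = 26:

Initial array: [21, 35, 26, 15, 9, 7, 4, 12, 26]

arr[0]=21 <= 26: swap with position 0, array becomes [21, 35, 26, 15, 9, 7, 4, 12, 26]
arr[1]=35 > 26: no swap
arr[2]=26 <= 26: swap with position 1, array becomes [21, 26, 35, 15, 9, 7, 4, 12, 26]
arr[3]=15 <= 26: swap with position 2, array becomes [21, 26, 15, 35, 9, 7, 4, 12, 26]
arr[4]=9 <= 26: swap with position 3, array becomes [21, 26, 15, 9, 35, 7, 4, 12, 26]
arr[5]=7 <= 26: swap with position 4, array becomes [21, 26, 15, 9, 7, 35, 4, 12, 26]
arr[6]=4 <= 26: swap with position 5, array becomes [21, 26, 15, 9, 7, 4, 35, 12, 26]
arr[7]=12 <= 26: swap with position 6, array becomes [21, 26, 15, 9, 7, 4, 12, 35, 26]

Place pivot at position 7: [21, 26, 15, 9, 7, 4, 12, 26, 35]
Pivot position: 7

After partitioning with pivot 26, the array becomes [21, 26, 15, 9, 7, 4, 12, 26, 35]. The pivot is placed at index 7. All elements to the left of the pivot are <= 26, and all elements to the right are > 26.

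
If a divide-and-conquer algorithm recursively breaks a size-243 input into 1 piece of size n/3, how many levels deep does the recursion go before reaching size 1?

For divide and conquer with division factor 3:

Problem sizes at each level:
Level 0: 243
Level 1: 81
Level 2: 27
Level 3: 9
Level 4: 3
Level 5: 1

The root is level 0 and the size-1 base case is level 5 (the tree spans levels 0 through 5, i.e. 6 levels counting the root), so the depth is the number of divisions: log_3(243) = 5

The recursion tree depth is log_3(243) = 5. At each level, the problem size is divided by 3, so it takes 5 divisions to reduce to a base case of size 1. The algorithm makes 1 recursive call at each level.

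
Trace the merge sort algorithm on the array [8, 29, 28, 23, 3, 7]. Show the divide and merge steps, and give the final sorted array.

Merge sort trace:

Split: [8, 29, 28, 23, 3, 7] -> [8, 29, 28] and [23, 3, 7]
  Split: [8, 29, 28] -> [8] and [29, 28]
    Split: [29, 28] -> [29] and [28]
    Merge: [29] + [28] -> [28, 29]
  Merge: [8] + [28, 29] -> [8, 28, 29]
  Split: [23, 3, 7] -> [23] and [3, 7]
    Split: [3, 7] -> [3] and [7]
    Merge: [3] + [7] -> [3, 7]
  Merge: [23] + [3, 7] -> [3, 7, 23]
Merge: [8, 28, 29] + [3, 7, 23] -> [3, 7, 8, 23, 28, 29]

Final sorted array: [3, 7, 8, 23, 28, 29]

The merge sort proceeds by recursively splitting the array and merging sorted halves.
After all merges, the sorted array is [3, 7, 8, 23, 28, 29].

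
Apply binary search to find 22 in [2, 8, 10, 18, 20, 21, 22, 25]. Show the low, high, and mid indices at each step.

Binary search for 22 in [2, 8, 10, 18, 20, 21, 22, 25]:

lo=0, hi=7, mid=3, arr[mid]=18 -> 18 < 22, search right half
lo=4, hi=7, mid=5, arr[mid]=21 -> 21 < 22, search right half
lo=6, hi=7, mid=6, arr[mid]=22 -> Found target at index 6!

Binary search finds 22 at index 6 after 3 comparisons. The search repeatedly halves the search space by comparing with the middle element.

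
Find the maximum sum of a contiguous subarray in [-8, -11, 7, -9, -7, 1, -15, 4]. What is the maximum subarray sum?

Using Kadane's algorithm on [-8, -11, 7, -9, -7, 1, -15, 4]:

Scanning through the array:
Position 1 (value -11): max_ending_here = -11, max_so_far = -8
Position 2 (value 7): max_ending_here = 7, max_so_far = 7
Position 3 (value -9): max_ending_here = -2, max_so_far = 7
Position 4 (value -7): max_ending_here = -7, max_so_far = 7
Position 5 (value 1): max_ending_here = 1, max_so_far = 7
Position 6 (value -15): max_ending_here = -14, max_so_far = 7
Position 7 (value 4): max_ending_here = 4, max_so_far = 7

Maximum subarray: [7]
Maximum sum: 7

The maximum subarray is [7] with sum 7. This subarray runs from index 2 to index 2.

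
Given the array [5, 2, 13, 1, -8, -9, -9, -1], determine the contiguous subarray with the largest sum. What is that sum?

Using Kadane's algorithm on [5, 2, 13, 1, -8, -9, -9, -1]:

Scanning through the array:
Position 1 (value 2): max_ending_here = 7, max_so_far = 7
Position 2 (value 13): max_ending_here = 20, max_so_far = 20
Position 3 (value 1): max_ending_here = 21, max_so_far = 21
Position 4 (value -8): max_ending_here = 13, max_so_far = 21
Position 5 (value -9): max_ending_here = 4, max_so_far = 21
Position 6 (value -9): max_ending_here = -5, max_so_far = 21
Position 7 (value -1): max_ending_here = -1, max_so_far = 21

Maximum subarray: [5, 2, 13, 1]
Maximum sum: 21

The maximum subarray is [5, 2, 13, 1] with sum 21. This subarray runs from index 0 to index 3.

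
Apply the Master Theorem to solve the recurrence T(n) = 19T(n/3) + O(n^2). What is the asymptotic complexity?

Master Theorem for T(n) = 19T(n/3) + O(n^2):

a = 19, b = 3, c = 2
log_b(a) = log_3(19) = 2.6801

Case 1: c = 2 < log_3(19) = 2.6801
T(n) = O(n^(log_3 19))

For T(n) = 19T(n/3) + O(n^2): log_3(19) = 2.6801. This is Case 1 of the Master Theorem (c < log_b(a), work dominated by leaves), giving O(n^(log_3 19)).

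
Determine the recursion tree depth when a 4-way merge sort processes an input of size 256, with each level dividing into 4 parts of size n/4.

For divide and conquer with division factor 4:

Problem sizes at each level:
Level 0: 256
Level 1: 64
Level 2: 16
Level 3: 4
Level 4: 1

The root is level 0 and the size-1 base case is level 4 (the tree spans levels 0 through 4, i.e. 5 levels counting the root), so the depth is the number of divisions: log_4(256) = 4

The recursion tree depth is log_4(256) = 4. At each level, the problem size is divided by 4, so it takes 4 divisions to reduce to a base case of size 1. The algorithm makes 4 recursive calls at each level.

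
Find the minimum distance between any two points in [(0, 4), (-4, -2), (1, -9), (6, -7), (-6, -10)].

Computing all pairwise distances among 5 points:

d((0, 4), (-4, -2)) = 7.2111
d((0, 4), (1, -9)) = 13.0384
d((0, 4), (6, -7)) = 12.53
d((0, 4), (-6, -10)) = 15.2315
d((-4, -2), (1, -9)) = 8.6023
d((-4, -2), (6, -7)) = 11.1803
d((-4, -2), (-6, -10)) = 8.2462
d((1, -9), (6, -7)) = 5.3852 <-- minimum
d((1, -9), (-6, -10)) = 7.0711
d((6, -7), (-6, -10)) = 12.3693

Closest pair: (1, -9) and (6, -7) with distance 5.3852

The closest pair is (1, -9) and (6, -7) with Euclidean distance 5.3852. For 5 points, brute-force pairwise comparison is shown above. For large n, the divide-and-conquer algorithm (sort by x, recurse on halves, check the dividing strip) achieves O(n log n).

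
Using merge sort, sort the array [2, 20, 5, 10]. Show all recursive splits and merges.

Merge sort trace:

Split: [2, 20, 5, 10] -> [2, 20] and [5, 10]
  Split: [2, 20] -> [2] and [20]
  Merge: [2] + [20] -> [2, 20]
  Split: [5, 10] -> [5] and [10]
  Merge: [5] + [10] -> [5, 10]
Merge: [2, 20] + [5, 10] -> [2, 5, 10, 20]

Final sorted array: [2, 5, 10, 20]

The merge sort proceeds by recursively splitting the array and merging sorted halves.
After all merges, the sorted array is [2, 5, 10, 20].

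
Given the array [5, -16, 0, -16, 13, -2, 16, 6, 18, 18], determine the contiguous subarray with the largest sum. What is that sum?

Using Kadane's algorithm on [5, -16, 0, -16, 13, -2, 16, 6, 18, 18]:

Scanning through the array:
Position 1 (value -16): max_ending_here = -11, max_so_far = 5
Position 2 (value 0): max_ending_here = 0, max_so_far = 5
Position 3 (value -16): max_ending_here = -16, max_so_far = 5
Position 4 (value 13): max_ending_here = 13, max_so_far = 13
Position 5 (value -2): max_ending_here = 11, max_so_far = 13
Position 6 (value 16): max_ending_here = 27, max_so_far = 27
Position 7 (value 6): max_ending_here = 33, max_so_far = 33
Position 8 (value 18): max_ending_here = 51, max_so_far = 51
Position 9 (value 18): max_ending_here = 69, max_so_far = 69

Maximum subarray: [13, -2, 16, 6, 18, 18]
Maximum sum: 69

The maximum subarray is [13, -2, 16, 6, 18, 18] with sum 69. This subarray runs from index 4 to index 9.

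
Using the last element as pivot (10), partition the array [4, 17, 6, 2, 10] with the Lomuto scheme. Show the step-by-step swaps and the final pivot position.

Lomuto partition with pivot = 10:

Initial array: [4, 17, 6, 2, 10]

arr[0]=4 <= 10: swap with position 0, array becomes [4, 17, 6, 2, 10]
arr[1]=17 > 10: no swap
arr[2]=6 <= 10: swap with position 1, array becomes [4, 6, 17, 2, 10]
arr[3]=2 <= 10: swap with position 2, array becomes [4, 6, 2, 17, 10]

Place pivot at position 3: [4, 6, 2, 10, 17]
Pivot position: 3

After partitioning with pivot 10, the array becomes [4, 6, 2, 10, 17]. The pivot is placed at index 3. All elements to the left of the pivot are <= 10, and all elements to the right are > 10.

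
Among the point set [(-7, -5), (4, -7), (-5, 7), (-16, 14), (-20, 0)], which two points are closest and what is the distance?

Computing all pairwise distances among 5 points:

d((-7, -5), (4, -7)) = 11.1803 <-- minimum
d((-7, -5), (-5, 7)) = 12.1655
d((-7, -5), (-16, 14)) = 21.0238
d((-7, -5), (-20, 0)) = 13.9284
d((4, -7), (-5, 7)) = 16.6433
d((4, -7), (-16, 14)) = 29.0
d((4, -7), (-20, 0)) = 25.0
d((-5, 7), (-16, 14)) = 13.0384
d((-5, 7), (-20, 0)) = 16.5529
d((-16, 14), (-20, 0)) = 14.5602

Closest pair: (-7, -5) and (4, -7) with distance 11.1803

The closest pair is (-7, -5) and (4, -7) with Euclidean distance 11.1803. For 5 points, brute-force pairwise comparison is shown above. For large n, the divide-and-conquer algorithm (sort by x, recurse on halves, check the dividing strip) achieves O(n log n).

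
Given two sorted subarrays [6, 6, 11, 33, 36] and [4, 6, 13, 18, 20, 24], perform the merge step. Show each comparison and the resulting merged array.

Merging process:

Compare 6 vs 4: take 4 from right. Merged: [4]
Compare 6 vs 6: take 6 from left. Merged: [4, 6]
Compare 6 vs 6: take 6 from left. Merged: [4, 6, 6]
Compare 11 vs 6: take 6 from right. Merged: [4, 6, 6, 6]
Compare 11 vs 13: take 11 from left. Merged: [4, 6, 6, 6, 11]
Compare 33 vs 13: take 13 from right. Merged: [4, 6, 6, 6, 11, 13]
Compare 33 vs 18: take 18 from right. Merged: [4, 6, 6, 6, 11, 13, 18]
Compare 33 vs 20: take 20 from right. Merged: [4, 6, 6, 6, 11, 13, 18, 20]
Compare 33 vs 24: take 24 from right. Merged: [4, 6, 6, 6, 11, 13, 18, 20, 24]
Append remaining from left: [33, 36]. Merged: [4, 6, 6, 6, 11, 13, 18, 20, 24, 33, 36]

Final merged array: [4, 6, 6, 6, 11, 13, 18, 20, 24, 33, 36]
Total comparisons: 9

The merged array is [4, 6, 6, 6, 11, 13, 18, 20, 24, 33, 36], requiring 9 comparisons. The merge step runs in O(n) time where n is the total number of elements.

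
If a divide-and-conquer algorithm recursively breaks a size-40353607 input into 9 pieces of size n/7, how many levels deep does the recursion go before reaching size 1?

For divide and conquer with division factor 7:

Problem sizes at each level:
Level 0: 40353607
Level 1: 5764801
Level 2: 823543
Level 3: 117649
Level 4: 16807
Level 5: 2401
Level 6: 343
Level 7: 49
Level 8: 7
Level 9: 1

The root is level 0 and the size-1 base case is level 9 (the tree spans levels 0 through 9, i.e. 10 levels counting the root), so the depth is the number of divisions: log_7(40353607) = 9

The recursion tree depth is log_7(40353607) = 9. At each level, the problem size is divided by 7, so it takes 9 divisions to reduce to a base case of size 1. The algorithm makes 9 recursive calls at each level.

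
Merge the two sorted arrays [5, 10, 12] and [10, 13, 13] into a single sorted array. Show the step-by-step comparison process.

Merging process:

Compare 5 vs 10: take 5 from left. Merged: [5]
Compare 10 vs 10: take 10 from left. Merged: [5, 10]
Compare 12 vs 10: take 10 from right. Merged: [5, 10, 10]
Compare 12 vs 13: take 12 from left. Merged: [5, 10, 10, 12]
Append remaining from right: [13, 13]. Merged: [5, 10, 10, 12, 13, 13]

Final merged array: [5, 10, 10, 12, 13, 13]
Total comparisons: 4

The merged array is [5, 10, 10, 12, 13, 13], requiring 4 comparisons. The merge step runs in O(n) time where n is the total number of elements.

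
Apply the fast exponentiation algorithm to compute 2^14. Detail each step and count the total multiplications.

Computing 2^14 by squaring (build up from 2^1; each line after the first costs one multiplication):

2^1 = 2
2^2 = (2^1)^2 = 2^2 = 4
2^3 = 2 * 2^2 = 2 * 4 = 8
2^6 = (2^3)^2 = 8^2 = 64
2^7 = 2 * 2^6 = 2 * 64 = 128
2^14 = (2^7)^2 = 128^2 = 16384

Result: 16384
Multiplications needed: 5 (5 lines after 2^1)

2^14 = 16384. Using exponentiation by squaring, this requires 5 multiplications. The key idea: if the exponent is even, square the half-power; if odd, multiply by the base once.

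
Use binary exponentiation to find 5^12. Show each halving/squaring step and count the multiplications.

Computing 5^12 by squaring (build up from 5^1; each line after the first costs one multiplication):

5^1 = 5
5^2 = (5^1)^2 = 5^2 = 25
5^3 = 5 * 5^2 = 5 * 25 = 125
5^6 = (5^3)^2 = 125^2 = 15625
5^12 = (5^6)^2 = 15625^2 = 244140625

Result: 244140625
Multiplications needed: 4 (4 lines after 5^1)

5^12 = 244140625. Using exponentiation by squaring, this requires 4 multiplications. The key idea: if the exponent is even, square the half-power; if odd, multiply by the base once.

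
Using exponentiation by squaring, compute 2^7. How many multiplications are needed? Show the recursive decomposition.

Computing 2^7 by squaring (build up from 2^1; each line after the first costs one multiplication):

2^1 = 2
2^2 = (2^1)^2 = 2^2 = 4
2^3 = 2 * 2^2 = 2 * 4 = 8
2^6 = (2^3)^2 = 8^2 = 64
2^7 = 2 * 2^6 = 2 * 64 = 128

Result: 128
Multiplications needed: 4 (4 lines after 2^1)

2^7 = 128. Using exponentiation by squaring, this requires 4 multiplications. The key idea: if the exponent is even, square the half-power; if odd, multiply by the base once.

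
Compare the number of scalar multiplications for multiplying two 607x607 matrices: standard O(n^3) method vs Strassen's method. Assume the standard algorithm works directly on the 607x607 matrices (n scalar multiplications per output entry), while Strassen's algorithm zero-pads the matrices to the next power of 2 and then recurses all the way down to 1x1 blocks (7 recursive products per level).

Matrix multiplication for 607x607 matrices:

Strassen's algorithm requires power-of-2 dimensions. Pad 607x607 to 1024x1024 (next power of 2).

Standard algorithm: 607^3 = 223648543 multiplications
Strassen's algorithm: 7^(log2(1024)) = 7^10 = 282475249 multiplications
Difference: 223648543 - 282475249 = -58826706 (Strassen uses MORE here due to padding overhead — for small or just-over-power-of-2 n, padding can outweigh the per-level savings)

Standard: 223648543 multiplications (607^3). Strassen: 282475249 multiplications (7^10, after padding to 1024x1024). Strassen reduces 8 recursive multiplications to 7 at each level.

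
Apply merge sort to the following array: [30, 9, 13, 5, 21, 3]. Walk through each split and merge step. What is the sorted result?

Merge sort trace:

Split: [30, 9, 13, 5, 21, 3] -> [30, 9, 13] and [5, 21, 3]
  Split: [30, 9, 13] -> [30] and [9, 13]
    Split: [9, 13] -> [9] and [13]
    Merge: [9] + [13] -> [9, 13]
  Merge: [30] + [9, 13] -> [9, 13, 30]
  Split: [5, 21, 3] -> [5] and [21, 3]
    Split: [21, 3] -> [21] and [3]
    Merge: [21] + [3] -> [3, 21]
  Merge: [5] + [3, 21] -> [3, 5, 21]
Merge: [9, 13, 30] + [3, 5, 21] -> [3, 5, 9, 13, 21, 30]

Final sorted array: [3, 5, 9, 13, 21, 30]

The merge sort proceeds by recursively splitting the array and merging sorted halves.
After all merges, the sorted array is [3, 5, 9, 13, 21, 30].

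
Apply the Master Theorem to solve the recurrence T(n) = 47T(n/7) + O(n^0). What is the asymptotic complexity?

Master Theorem for T(n) = 47T(n/7) + O(n^0):

a = 47, b = 7, c = 0
log_b(a) = log_7(47) = 1.9786

Case 1: c = 0 < log_7(47) = 1.9786
T(n) = O(n^(log_7 47))

For T(n) = 47T(n/7) + O(n^0): log_7(47) = 1.9786. This is Case 1 of the Master Theorem (c < log_b(a), work dominated by leaves), giving O(n^(log_7 47)).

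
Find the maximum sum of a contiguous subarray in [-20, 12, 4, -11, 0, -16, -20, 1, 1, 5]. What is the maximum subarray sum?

Using Kadane's algorithm on [-20, 12, 4, -11, 0, -16, -20, 1, 1, 5]:

Scanning through the array:
Position 1 (value 12): max_ending_here = 12, max_so_far = 12
Position 2 (value 4): max_ending_here = 16, max_so_far = 16
Position 3 (value -11): max_ending_here = 5, max_so_far = 16
Position 4 (value 0): max_ending_here = 5, max_so_far = 16
Position 5 (value -16): max_ending_here = -11, max_so_far = 16
Position 6 (value -20): max_ending_here = -20, max_so_far = 16
Position 7 (value 1): max_ending_here = 1, max_so_far = 16
Position 8 (value 1): max_ending_here = 2, max_so_far = 16
Position 9 (value 5): max_ending_here = 7, max_so_far = 16

Maximum subarray: [12, 4]
Maximum sum: 16

The maximum subarray is [12, 4] with sum 16. This subarray runs from index 1 to index 2.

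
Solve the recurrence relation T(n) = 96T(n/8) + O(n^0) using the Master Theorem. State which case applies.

Master Theorem for T(n) = 96T(n/8) + O(n^0):

a = 96, b = 8, c = 0
log_b(a) = log_8(96) = 2.1950

Case 1: c = 0 < log_8(96) = 2.1950
T(n) = O(n^(log_8 96))

For T(n) = 96T(n/8) + O(n^0): log_8(96) = 2.1950. This is Case 1 of the Master Theorem (c < log_b(a), work dominated by leaves), giving O(n^(log_8 96)).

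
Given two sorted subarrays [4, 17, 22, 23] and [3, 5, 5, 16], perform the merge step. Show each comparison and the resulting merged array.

Merging process:

Compare 4 vs 3: take 3 from right. Merged: [3]
Compare 4 vs 5: take 4 from left. Merged: [3, 4]
Compare 17 vs 5: take 5 from right. Merged: [3, 4, 5]
Compare 17 vs 5: take 5 from right. Merged: [3, 4, 5, 5]
Compare 17 vs 16: take 16 from right. Merged: [3, 4, 5, 5, 16]
Append remaining from left: [17, 22, 23]. Merged: [3, 4, 5, 5, 16, 17, 22, 23]

Final merged array: [3, 4, 5, 5, 16, 17, 22, 23]
Total comparisons: 5

The merged array is [3, 4, 5, 5, 16, 17, 22, 23], requiring 5 comparisons. The merge step runs in O(n) time where n is the total number of elements.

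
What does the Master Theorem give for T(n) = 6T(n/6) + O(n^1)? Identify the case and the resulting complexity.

Master Theorem for T(n) = 6T(n/6) + O(n^1):

a = 6, b = 6, c = 1
log_b(a) = log_6(6) = 1.0000

Case 2: c = 1 = log_6(6) = 1.0000
T(n) = O(n^1 log n) = O(n log n)

For T(n) = 6T(n/6) + O(n^1): log_6(6) = 1.0000. This is Case 2 of the Master Theorem (c = log_b(a), equal work at all levels), giving O(n log n).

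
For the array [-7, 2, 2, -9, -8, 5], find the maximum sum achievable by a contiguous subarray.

Using Kadane's algorithm on [-7, 2, 2, -9, -8, 5]:

Scanning through the array:
Position 1 (value 2): max_ending_here = 2, max_so_far = 2
Position 2 (value 2): max_ending_here = 4, max_so_far = 4
Position 3 (value -9): max_ending_here = -5, max_so_far = 4
Position 4 (value -8): max_ending_here = -8, max_so_far = 4
Position 5 (value 5): max_ending_here = 5, max_so_far = 5

Maximum subarray: [5]
Maximum sum: 5

The maximum subarray is [5] with sum 5. This subarray runs from index 5 to index 5.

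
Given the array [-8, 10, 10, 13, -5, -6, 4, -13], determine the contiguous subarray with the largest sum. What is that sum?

Using Kadane's algorithm on [-8, 10, 10, 13, -5, -6, 4, -13]:

Scanning through the array:
Position 1 (value 10): max_ending_here = 10, max_so_far = 10
Position 2 (value 10): max_ending_here = 20, max_so_far = 20
Position 3 (value 13): max_ending_here = 33, max_so_far = 33
Position 4 (value -5): max_ending_here = 28, max_so_far = 33
Position 5 (value -6): max_ending_here = 22, max_so_far = 33
Position 6 (value 4): max_ending_here = 26, max_so_far = 33
Position 7 (value -13): max_ending_here = 13, max_so_far = 33

Maximum subarray: [10, 10, 13]
Maximum sum: 33

The maximum subarray is [10, 10, 13] with sum 33. This subarray runs from index 1 to index 3.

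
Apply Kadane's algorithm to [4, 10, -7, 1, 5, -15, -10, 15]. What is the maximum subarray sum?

Using Kadane's algorithm on [4, 10, -7, 1, 5, -15, -10, 15]:

Scanning through the array:
Position 1 (value 10): max_ending_here = 14, max_so_far = 14
Position 2 (value -7): max_ending_here = 7, max_so_far = 14
Position 3 (value 1): max_ending_here = 8, max_so_far = 14
Position 4 (value 5): max_ending_here = 13, max_so_far = 14
Position 5 (value -15): max_ending_here = -2, max_so_far = 14
Position 6 (value -10): max_ending_here = -10, max_so_far = 14
Position 7 (value 15): max_ending_here = 15, max_so_far = 15

Maximum subarray: [15]
Maximum sum: 15

The maximum subarray is [15] with sum 15. This subarray runs from index 7 to index 7.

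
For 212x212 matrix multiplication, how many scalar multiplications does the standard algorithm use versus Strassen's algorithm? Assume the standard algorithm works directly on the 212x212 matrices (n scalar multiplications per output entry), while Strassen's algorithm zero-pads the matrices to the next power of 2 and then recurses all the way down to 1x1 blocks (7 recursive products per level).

Matrix multiplication for 212x212 matrices:

Strassen's algorithm requires power-of-2 dimensions. Pad 212x212 to 256x256 (next power of 2).

Standard algorithm: 212^3 = 9528128 multiplications
Strassen's algorithm: 7^(log2(256)) = 7^8 = 5764801 multiplications
Savings: 9528128 - 5764801 = 3763327 multiplications

Standard: 9528128 multiplications (212^3). Strassen: 5764801 multiplications (7^8, after padding to 256x256). Strassen reduces 8 recursive multiplications to 7 at each level.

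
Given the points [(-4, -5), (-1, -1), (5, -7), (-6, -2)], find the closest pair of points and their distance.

Computing all pairwise distances among 4 points:

d((-4, -5), (-1, -1)) = 5.0
d((-4, -5), (5, -7)) = 9.2195
d((-4, -5), (-6, -2)) = 3.6056 <-- minimum
d((-1, -1), (5, -7)) = 8.4853
d((-1, -1), (-6, -2)) = 5.099
d((5, -7), (-6, -2)) = 12.083

Closest pair: (-4, -5) and (-6, -2) with distance 3.6056

The closest pair is (-4, -5) and (-6, -2) with Euclidean distance 3.6056. For 4 points, brute-force pairwise comparison is shown above. For large n, the divide-and-conquer algorithm (sort by x, recurse on halves, check the dividing strip) achieves O(n log n).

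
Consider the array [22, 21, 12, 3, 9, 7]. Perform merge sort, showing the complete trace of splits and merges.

Merge sort trace:

Split: [22, 21, 12, 3, 9, 7] -> [22, 21, 12] and [3, 9, 7]
  Split: [22, 21, 12] -> [22] and [21, 12]
    Split: [21, 12] -> [21] and [12]
    Merge: [21] + [12] -> [12, 21]
  Merge: [22] + [12, 21] -> [12, 21, 22]
  Split: [3, 9, 7] -> [3] and [9, 7]
    Split: [9, 7] -> [9] and [7]
    Merge: [9] + [7] -> [7, 9]
  Merge: [3] + [7, 9] -> [3, 7, 9]
Merge: [12, 21, 22] + [3, 7, 9] -> [3, 7, 9, 12, 21, 22]

Final sorted array: [3, 7, 9, 12, 21, 22]

The merge sort proceeds by recursively splitting the array and merging sorted halves.
After all merges, the sorted array is [3, 7, 9, 12, 21, 22].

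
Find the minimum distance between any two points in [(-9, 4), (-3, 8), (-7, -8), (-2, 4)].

Computing all pairwise distances among 4 points:

d((-9, 4), (-3, 8)) = 7.2111
d((-9, 4), (-7, -8)) = 12.1655
d((-9, 4), (-2, 4)) = 7.0
d((-3, 8), (-7, -8)) = 16.4924
d((-3, 8), (-2, 4)) = 4.1231 <-- minimum
d((-7, -8), (-2, 4)) = 13.0

Closest pair: (-3, 8) and (-2, 4) with distance 4.1231

The closest pair is (-3, 8) and (-2, 4) with Euclidean distance 4.1231. For 4 points, brute-force pairwise comparison is shown above. For large n, the divide-and-conquer algorithm (sort by x, recurse on halves, check the dividing strip) achieves O(n log n).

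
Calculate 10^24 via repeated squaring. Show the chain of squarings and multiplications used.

Computing 10^24 by squaring (build up from 10^1; each line after the first costs one multiplication):

10^1 = 10
10^2 = (10^1)^2 = 10^2 = 100
10^3 = 10 * 10^2 = 10 * 100 = 1000
10^6 = (10^3)^2 = 1000^2 = 1000000
10^12 = (10^6)^2 = 1000000^2 = 1000000000000
10^24 = (10^12)^2 = 1000000000000^2 = 1000000000000000000000000

Result: 1000000000000000000000000
Multiplications needed: 5 (5 lines after 10^1)

10^24 = 1000000000000000000000000. Using exponentiation by squaring, this requires 5 multiplications. The key idea: if the exponent is even, square the half-power; if odd, multiply by the base once.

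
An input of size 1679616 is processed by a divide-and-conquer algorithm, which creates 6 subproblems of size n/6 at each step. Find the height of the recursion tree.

For divide and conquer with division factor 6:

Problem sizes at each level:
Level 0: 1679616
Level 1: 279936
Level 2: 46656
Level 3: 7776
Level 4: 1296
Level 5: 216
Level 6: 36
Level 7: 6
Level 8: 1

The root is level 0 and the size-1 base case is level 8 (the tree spans levels 0 through 8, i.e. 9 levels counting the root), so the depth is the number of divisions: log_6(1679616) = 8

The recursion tree depth is log_6(1679616) = 8. At each level, the problem size is divided by 6, so it takes 8 divisions to reduce to a base case of size 1. The algorithm makes 6 recursive calls at each level.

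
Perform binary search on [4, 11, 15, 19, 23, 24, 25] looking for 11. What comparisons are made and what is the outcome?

Binary search for 11 in [4, 11, 15, 19, 23, 24, 25]:

lo=0, hi=6, mid=3, arr[mid]=19 -> 19 > 11, search left half
lo=0, hi=2, mid=1, arr[mid]=11 -> Found target at index 1!

Binary search finds 11 at index 1 after 2 comparisons. The search repeatedly halves the search space by comparing with the middle element.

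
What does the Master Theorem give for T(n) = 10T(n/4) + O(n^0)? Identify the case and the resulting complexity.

Master Theorem for T(n) = 10T(n/4) + O(n^0):

a = 10, b = 4, c = 0
log_b(a) = log_4(10) = 1.6610

Case 1: c = 0 < log_4(10) = 1.6610
T(n) = O(n^(log_4 10))

For T(n) = 10T(n/4) + O(n^0): log_4(10) = 1.6610. This is Case 1 of the Master Theorem (c < log_b(a), work dominated by leaves), giving O(n^(log_4 10)).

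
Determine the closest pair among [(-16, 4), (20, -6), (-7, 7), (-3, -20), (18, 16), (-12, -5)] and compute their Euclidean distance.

Computing all pairwise distances among 6 points:

d((-16, 4), (20, -6)) = 37.3631
d((-16, 4), (-7, 7)) = 9.4868 <-- minimum
d((-16, 4), (-3, -20)) = 27.2947
d((-16, 4), (18, 16)) = 36.0555
d((-16, 4), (-12, -5)) = 9.8489
d((20, -6), (-7, 7)) = 29.9666
d((20, -6), (-3, -20)) = 26.9258
d((20, -6), (18, 16)) = 22.0907
d((20, -6), (-12, -5)) = 32.0156
d((-7, 7), (-3, -20)) = 27.2947
d((-7, 7), (18, 16)) = 26.5707
d((-7, 7), (-12, -5)) = 13.0
d((-3, -20), (18, 16)) = 41.6773
d((-3, -20), (-12, -5)) = 17.4929
d((18, 16), (-12, -5)) = 36.6197

Closest pair: (-16, 4) and (-7, 7) with distance 9.4868

The closest pair is (-16, 4) and (-7, 7) with Euclidean distance 9.4868. For 6 points, brute-force pairwise comparison is shown above. For large n, the divide-and-conquer algorithm (sort by x, recurse on halves, check the dividing strip) achieves O(n log n).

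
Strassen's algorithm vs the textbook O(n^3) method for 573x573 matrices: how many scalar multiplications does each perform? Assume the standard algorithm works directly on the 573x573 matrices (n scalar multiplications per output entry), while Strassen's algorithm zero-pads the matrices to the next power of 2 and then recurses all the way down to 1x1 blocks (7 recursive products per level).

Matrix multiplication for 573x573 matrices:

Strassen's algorithm requires power-of-2 dimensions. Pad 573x573 to 1024x1024 (next power of 2).

Standard algorithm: 573^3 = 188132517 multiplications
Strassen's algorithm: 7^(log2(1024)) = 7^10 = 282475249 multiplications
Difference: 188132517 - 282475249 = -94342732 (Strassen uses MORE here due to padding overhead — for small or just-over-power-of-2 n, padding can outweigh the per-level savings)

Standard: 188132517 multiplications (573^3). Strassen: 282475249 multiplications (7^10, after padding to 1024x1024). Strassen reduces 8 recursive multiplications to 7 at each level.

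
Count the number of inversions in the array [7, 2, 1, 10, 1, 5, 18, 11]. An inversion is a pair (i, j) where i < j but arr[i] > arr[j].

Finding inversions in [7, 2, 1, 10, 1, 5, 18, 11]:

(0, 1): arr[0]=7 > arr[1]=2
(0, 2): arr[0]=7 > arr[2]=1
(0, 4): arr[0]=7 > arr[4]=1
(0, 5): arr[0]=7 > arr[5]=5
(1, 2): arr[1]=2 > arr[2]=1
(1, 4): arr[1]=2 > arr[4]=1
(3, 4): arr[3]=10 > arr[4]=1
(3, 5): arr[3]=10 > arr[5]=5
(6, 7): arr[6]=18 > arr[7]=11

Total inversions: 9

The array has 9 inversion(s): (0,1), (0,2), (0,4), (0,5), (1,2), (1,4), (3,4), (3,5), (6,7). Each pair (i,j) satisfies i < j and arr[i] > arr[j].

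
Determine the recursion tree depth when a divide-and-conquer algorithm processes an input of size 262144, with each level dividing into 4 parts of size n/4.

For divide and conquer with division factor 4:

Problem sizes at each level:
Level 0: 262144
Level 1: 65536
Level 2: 16384
Level 3: 4096
Level 4: 1024
Level 5: 256
Level 6: 64
Level 7: 16
Level 8: 4
Level 9: 1

The root is level 0 and the size-1 base case is level 9 (the tree spans levels 0 through 9, i.e. 10 levels counting the root), so the depth is the number of divisions: log_4(262144) = 9

The recursion tree depth is log_4(262144) = 9. At each level, the problem size is divided by 4, so it takes 9 divisions to reduce to a base case of size 1. The algorithm makes 4 recursive calls at each level.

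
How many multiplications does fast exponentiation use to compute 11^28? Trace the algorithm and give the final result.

Computing 11^28 by squaring (build up from 11^1; each line after the first costs one multiplication):

11^1 = 11
11^2 = (11^1)^2 = 11^2 = 121
11^3 = 11 * 11^2 = 11 * 121 = 1331
11^6 = (11^3)^2 = 1331^2 = 1771561
11^7 = 11 * 11^6 = 11 * 1771561 = 19487171
11^14 = (11^7)^2 = 19487171^2 = 379749833583241
11^28 = (11^14)^2 = 379749833583241^2 = 144209936106499234037676064081

Result: 144209936106499234037676064081
Multiplications needed: 6 (6 lines after 11^1)

11^28 = 144209936106499234037676064081. Using exponentiation by squaring, this requires 6 multiplications. The key idea: if the exponent is even, square the half-power; if odd, multiply by the base once.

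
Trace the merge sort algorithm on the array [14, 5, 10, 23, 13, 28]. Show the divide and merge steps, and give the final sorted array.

Merge sort trace:

Split: [14, 5, 10, 23, 13, 28] -> [14, 5, 10] and [23, 13, 28]
  Split: [14, 5, 10] -> [14] and [5, 10]
    Split: [5, 10] -> [5] and [10]
    Merge: [5] + [10] -> [5, 10]
  Merge: [14] + [5, 10] -> [5, 10, 14]
  Split: [23, 13, 28] -> [23] and [13, 28]
    Split: [13, 28] -> [13] and [28]
    Merge: [13] + [28] -> [13, 28]
  Merge: [23] + [13, 28] -> [13, 23, 28]
Merge: [5, 10, 14] + [13, 23, 28] -> [5, 10, 13, 14, 23, 28]

Final sorted array: [5, 10, 13, 14, 23, 28]

The merge sort proceeds by recursively splitting the array and merging sorted halves.
After all merges, the sorted array is [5, 10, 13, 14, 23, 28].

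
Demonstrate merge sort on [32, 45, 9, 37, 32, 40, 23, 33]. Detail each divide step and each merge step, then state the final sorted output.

Merge sort trace:

Split: [32, 45, 9, 37, 32, 40, 23, 33] -> [32, 45, 9, 37] and [32, 40, 23, 33]
  Split: [32, 45, 9, 37] -> [32, 45] and [9, 37]
    Split: [32, 45] -> [32] and [45]
    Merge: [32] + [45] -> [32, 45]
    Split: [9, 37] -> [9] and [37]
    Merge: [9] + [37] -> [9, 37]
  Merge: [32, 45] + [9, 37] -> [9, 32, 37, 45]
  Split: [32, 40, 23, 33] -> [32, 40] and [23, 33]
    Split: [32, 40] -> [32] and [40]
    Merge: [32] + [40] -> [32, 40]
    Split: [23, 33] -> [23] and [33]
    Merge: [23] + [33] -> [23, 33]
  Merge: [32, 40] + [23, 33] -> [23, 32, 33, 40]
Merge: [9, 32, 37, 45] + [23, 32, 33, 40] -> [9, 23, 32, 32, 33, 37, 40, 45]

Final sorted array: [9, 23, 32, 32, 33, 37, 40, 45]

The merge sort proceeds by recursively splitting the array and merging sorted halves.
After all merges, the sorted array is [9, 23, 32, 32, 33, 37, 40, 45].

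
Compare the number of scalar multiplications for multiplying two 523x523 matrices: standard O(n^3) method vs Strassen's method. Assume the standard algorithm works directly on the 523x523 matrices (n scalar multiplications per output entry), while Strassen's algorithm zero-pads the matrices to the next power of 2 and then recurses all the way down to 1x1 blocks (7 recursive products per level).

Matrix multiplication for 523x523 matrices:

Strassen's algorithm requires power-of-2 dimensions. Pad 523x523 to 1024x1024 (next power of 2).

Standard algorithm: 523^3 = 143055667 multiplications
Strassen's algorithm: 7^(log2(1024)) = 7^10 = 282475249 multiplications
Difference: 143055667 - 282475249 = -139419582 (Strassen uses MORE here due to padding overhead — for small or just-over-power-of-2 n, padding can outweigh the per-level savings)

Standard: 143055667 multiplications (523^3). Strassen: 282475249 multiplications (7^10, after padding to 1024x1024). Strassen reduces 8 recursive multiplications to 7 at each level.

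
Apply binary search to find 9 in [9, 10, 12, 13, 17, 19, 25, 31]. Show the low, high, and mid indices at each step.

Binary search for 9 in [9, 10, 12, 13, 17, 19, 25, 31]:

lo=0, hi=7, mid=3, arr[mid]=13 -> 13 > 9, search left half
lo=0, hi=2, mid=1, arr[mid]=10 -> 10 > 9, search left half
lo=0, hi=0, mid=0, arr[mid]=9 -> Found target at index 0!

Binary search finds 9 at index 0 after 3 comparisons. The search repeatedly halves the search space by comparing with the middle element.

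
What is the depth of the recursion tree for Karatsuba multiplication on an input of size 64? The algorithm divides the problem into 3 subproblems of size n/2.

For divide and conquer with division factor 2:

Problem sizes at each level:
Level 0: 64
Level 1: 32
Level 2: 16
Level 3: 8
Level 4: 4
Level 5: 2
Level 6: 1

The root is level 0 and the size-1 base case is level 6 (the tree spans levels 0 through 6, i.e. 7 levels counting the root), so the depth is the number of divisions: log_2(64) = 6

The recursion tree depth is log_2(64) = 6. At each level, the problem size is divided by 2, so it takes 6 divisions to reduce to a base case of size 1. The algorithm makes 3 recursive calls at each level.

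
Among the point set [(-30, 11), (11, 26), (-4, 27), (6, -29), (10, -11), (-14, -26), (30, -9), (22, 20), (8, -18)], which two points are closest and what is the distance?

Computing all pairwise distances among 9 points:

d((-30, 11), (11, 26)) = 43.6578
d((-30, 11), (-4, 27)) = 30.5287
d((-30, 11), (6, -29)) = 53.8145
d((-30, 11), (10, -11)) = 45.6508
d((-30, 11), (-14, -26)) = 40.3113
d((-30, 11), (30, -9)) = 63.2456
d((-30, 11), (22, 20)) = 52.7731
d((-30, 11), (8, -18)) = 47.8017
d((11, 26), (-4, 27)) = 15.0333
d((11, 26), (6, -29)) = 55.2268
d((11, 26), (10, -11)) = 37.0135
d((11, 26), (-14, -26)) = 57.6975
d((11, 26), (30, -9)) = 39.8246
d((11, 26), (22, 20)) = 12.53
d((11, 26), (8, -18)) = 44.1022
d((-4, 27), (6, -29)) = 56.8859
d((-4, 27), (10, -11)) = 40.4969
d((-4, 27), (-14, -26)) = 53.9351
d((-4, 27), (30, -9)) = 49.5177
d((-4, 27), (22, 20)) = 26.9258
d((-4, 27), (8, -18)) = 46.5725
d((6, -29), (10, -11)) = 18.4391
d((6, -29), (-14, -26)) = 20.2237
d((6, -29), (30, -9)) = 31.241
d((6, -29), (22, 20)) = 51.5461
d((6, -29), (8, -18)) = 11.1803
d((10, -11), (-14, -26)) = 28.3019
d((10, -11), (30, -9)) = 20.0998
d((10, -11), (22, 20)) = 33.2415
d((10, -11), (8, -18)) = 7.2801 <-- minimum
d((-14, -26), (30, -9)) = 47.1699
d((-14, -26), (22, 20)) = 58.4123
d((-14, -26), (8, -18)) = 23.4094
d((30, -9), (22, 20)) = 30.0832
d((30, -9), (8, -18)) = 23.7697
d((22, 20), (8, -18)) = 40.4969

Closest pair: (10, -11) and (8, -18) with distance 7.2801

The closest pair is (10, -11) and (8, -18) with Euclidean distance 7.2801. For 9 points, brute-force pairwise comparison is shown above. For large n, the divide-and-conquer algorithm (sort by x, recurse on halves, check the dividing strip) achieves O(n log n).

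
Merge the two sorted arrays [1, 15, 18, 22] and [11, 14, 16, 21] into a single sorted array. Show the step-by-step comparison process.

Merging process:

Compare 1 vs 11: take 1 from left. Merged: [1]
Compare 15 vs 11: take 11 from right. Merged: [1, 11]
Compare 15 vs 14: take 14 from right. Merged: [1, 11, 14]
Compare 15 vs 16: take 15 from left. Merged: [1, 11, 14, 15]
Compare 18 vs 16: take 16 from right. Merged: [1, 11, 14, 15, 16]
Compare 18 vs 21: take 18 from left. Merged: [1, 11, 14, 15, 16, 18]
Compare 22 vs 21: take 21 from right. Merged: [1, 11, 14, 15, 16, 18, 21]
Append remaining from left: [22]. Merged: [1, 11, 14, 15, 16, 18, 21, 22]

Final merged array: [1, 11, 14, 15, 16, 18, 21, 22]
Total comparisons: 7

The merged array is [1, 11, 14, 15, 16, 18, 21, 22], requiring 7 comparisons. The merge step runs in O(n) time where n is the total number of elements.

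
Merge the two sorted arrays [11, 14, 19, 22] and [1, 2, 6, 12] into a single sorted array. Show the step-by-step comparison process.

Merging process:

Compare 11 vs 1: take 1 from right. Merged: [1]
Compare 11 vs 2: take 2 from right. Merged: [1, 2]
Compare 11 vs 6: take 6 from right. Merged: [1, 2, 6]
Compare 11 vs 12: take 11 from left. Merged: [1, 2, 6, 11]
Compare 14 vs 12: take 12 from right. Merged: [1, 2, 6, 11, 12]
Append remaining from left: [14, 19, 22]. Merged: [1, 2, 6, 11, 12, 14, 19, 22]

Final merged array: [1, 2, 6, 11, 12, 14, 19, 22]
Total comparisons: 5

The merged array is [1, 2, 6, 11, 12, 14, 19, 22], requiring 5 comparisons. The merge step runs in O(n) time where n is the total number of elements.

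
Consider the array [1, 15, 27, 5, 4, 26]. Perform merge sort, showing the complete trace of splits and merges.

Merge sort trace:

Split: [1, 15, 27, 5, 4, 26] -> [1, 15, 27] and [5, 4, 26]
  Split: [1, 15, 27] -> [1] and [15, 27]
    Split: [15, 27] -> [15] and [27]
    Merge: [15] + [27] -> [15, 27]
  Merge: [1] + [15, 27] -> [1, 15, 27]
  Split: [5, 4, 26] -> [5] and [4, 26]
    Split: [4, 26] -> [4] and [26]
    Merge: [4] + [26] -> [4, 26]
  Merge: [5] + [4, 26] -> [4, 5, 26]
Merge: [1, 15, 27] + [4, 5, 26] -> [1, 4, 5, 15, 26, 27]

Final sorted array: [1, 4, 5, 15, 26, 27]

The merge sort proceeds by recursively splitting the array and merging sorted halves.
After all merges, the sorted array is [1, 4, 5, 15, 26, 27].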